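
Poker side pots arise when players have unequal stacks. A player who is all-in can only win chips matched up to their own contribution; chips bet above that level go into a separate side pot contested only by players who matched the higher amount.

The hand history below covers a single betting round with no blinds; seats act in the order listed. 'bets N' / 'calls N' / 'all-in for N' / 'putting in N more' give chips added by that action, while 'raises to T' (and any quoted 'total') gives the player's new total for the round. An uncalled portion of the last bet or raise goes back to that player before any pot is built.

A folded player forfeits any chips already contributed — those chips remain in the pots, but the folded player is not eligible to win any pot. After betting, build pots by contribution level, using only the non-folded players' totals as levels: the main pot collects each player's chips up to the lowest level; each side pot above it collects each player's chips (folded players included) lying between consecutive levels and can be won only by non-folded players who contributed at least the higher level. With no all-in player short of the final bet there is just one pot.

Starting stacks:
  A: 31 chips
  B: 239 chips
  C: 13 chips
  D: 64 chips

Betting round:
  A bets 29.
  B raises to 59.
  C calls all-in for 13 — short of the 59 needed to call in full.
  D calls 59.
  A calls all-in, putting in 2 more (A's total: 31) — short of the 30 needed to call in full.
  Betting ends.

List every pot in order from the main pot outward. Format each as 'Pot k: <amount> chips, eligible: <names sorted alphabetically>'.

Pot 1: 52 chips, eligible: A, B, C, D
Pot 2: 54 chips, eligible: A, B, D
Pot 3: 56 chips, eligible: B, D

Derivation:
Contributions: A=31, B=59, C=13, D=59
Pot levels (distinct totals of non-folded players): 13, 31, 59
Layer 1-13: 13 each from A, B, C, D = 13*4 = 52 chips; eligible A, B, C, D
Layer 14-31: 18 each from A, B, D = 18*3 = 54 chips; eligible A, B, D
Layer 32-59: 28 each from B, D = 28*2 = 56 chips; eligible B, D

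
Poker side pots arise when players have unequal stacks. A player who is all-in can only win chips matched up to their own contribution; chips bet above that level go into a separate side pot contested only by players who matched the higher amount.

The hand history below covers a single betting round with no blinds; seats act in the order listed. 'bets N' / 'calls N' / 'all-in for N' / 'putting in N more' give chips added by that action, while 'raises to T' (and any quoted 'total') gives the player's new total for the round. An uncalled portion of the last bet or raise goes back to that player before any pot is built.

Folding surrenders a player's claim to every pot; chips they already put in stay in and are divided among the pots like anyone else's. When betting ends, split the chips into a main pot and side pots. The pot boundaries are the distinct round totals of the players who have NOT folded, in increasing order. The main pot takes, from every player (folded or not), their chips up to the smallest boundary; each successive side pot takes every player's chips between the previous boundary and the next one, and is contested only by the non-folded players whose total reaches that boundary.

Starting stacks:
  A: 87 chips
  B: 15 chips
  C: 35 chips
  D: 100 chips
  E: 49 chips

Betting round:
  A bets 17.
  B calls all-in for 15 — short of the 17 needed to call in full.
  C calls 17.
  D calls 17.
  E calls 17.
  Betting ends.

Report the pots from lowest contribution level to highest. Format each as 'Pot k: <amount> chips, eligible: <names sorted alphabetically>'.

Contributions: A=17, B=15, C=17, D=17, E=17
Pot levels (distinct totals of non-folded players): 15, 17
Layer 1-15: 15 each from A, B, C, D, E = 15*5 = 75 chips; eligible A, B, C, D, E
Layer 16-17: 2 each from A, C, D, E = 2*4 = 8 chips; eligible A, C, D, E

Pot 1: 75 chips, eligible: A, B, C, D, E
Pot 2: 8 chips, eligible: A, C, D, E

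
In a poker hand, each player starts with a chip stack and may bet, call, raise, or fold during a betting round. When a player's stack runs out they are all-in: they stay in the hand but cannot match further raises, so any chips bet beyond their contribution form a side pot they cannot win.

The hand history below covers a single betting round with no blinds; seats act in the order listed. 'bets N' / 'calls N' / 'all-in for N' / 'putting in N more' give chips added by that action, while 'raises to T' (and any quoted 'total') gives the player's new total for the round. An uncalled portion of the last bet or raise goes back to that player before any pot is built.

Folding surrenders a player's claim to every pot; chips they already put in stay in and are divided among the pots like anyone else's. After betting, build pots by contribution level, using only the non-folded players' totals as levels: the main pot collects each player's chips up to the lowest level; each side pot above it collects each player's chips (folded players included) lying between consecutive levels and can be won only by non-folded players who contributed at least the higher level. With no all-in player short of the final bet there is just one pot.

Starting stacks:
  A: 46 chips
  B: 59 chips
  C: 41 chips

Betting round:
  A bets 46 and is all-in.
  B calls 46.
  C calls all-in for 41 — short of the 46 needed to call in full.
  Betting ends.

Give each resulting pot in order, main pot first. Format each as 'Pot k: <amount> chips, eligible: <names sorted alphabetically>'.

Contributions: A=46, B=46, C=41
Pot levels (distinct totals of non-folded players): 41, 46
Layer 1-41: 41 each from A, B, C = 41*3 = 123 chips; eligible A, B, C
Layer 42-46: 5 each from A, B = 5*2 = 10 chips; eligible A, B

Pot 1: 123 chips, eligible: A, B, C
Pot 2: 10 chips, eligible: A, B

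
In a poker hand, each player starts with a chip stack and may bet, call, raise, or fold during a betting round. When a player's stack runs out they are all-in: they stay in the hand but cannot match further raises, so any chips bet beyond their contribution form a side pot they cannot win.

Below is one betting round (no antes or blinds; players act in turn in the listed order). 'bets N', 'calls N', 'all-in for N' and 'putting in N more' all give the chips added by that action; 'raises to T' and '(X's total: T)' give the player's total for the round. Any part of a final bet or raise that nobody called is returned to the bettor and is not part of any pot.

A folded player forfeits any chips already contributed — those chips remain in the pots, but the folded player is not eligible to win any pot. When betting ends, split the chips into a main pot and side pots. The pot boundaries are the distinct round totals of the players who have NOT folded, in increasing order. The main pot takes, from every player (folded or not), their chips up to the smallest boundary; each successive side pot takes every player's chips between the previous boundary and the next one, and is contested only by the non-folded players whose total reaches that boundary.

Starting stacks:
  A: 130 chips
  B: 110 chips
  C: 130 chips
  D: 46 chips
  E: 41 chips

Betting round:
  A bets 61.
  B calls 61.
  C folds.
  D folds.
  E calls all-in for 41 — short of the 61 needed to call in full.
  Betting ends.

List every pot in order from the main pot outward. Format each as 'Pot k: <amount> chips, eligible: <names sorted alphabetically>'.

Pot 1: 123 chips, eligible: A, B, E
Pot 2: 40 chips, eligible: A, B

Derivation:
Contributions: A=61, B=61, E=41
Folded: C, D
Pot levels (distinct totals of non-folded players): 41, 61
Layer 1-41: 41 each from A, B, E = 41*3 = 123 chips; eligible A, B, E
Layer 42-61: 20 each from A, B = 20*2 = 40 chips; eligible A, B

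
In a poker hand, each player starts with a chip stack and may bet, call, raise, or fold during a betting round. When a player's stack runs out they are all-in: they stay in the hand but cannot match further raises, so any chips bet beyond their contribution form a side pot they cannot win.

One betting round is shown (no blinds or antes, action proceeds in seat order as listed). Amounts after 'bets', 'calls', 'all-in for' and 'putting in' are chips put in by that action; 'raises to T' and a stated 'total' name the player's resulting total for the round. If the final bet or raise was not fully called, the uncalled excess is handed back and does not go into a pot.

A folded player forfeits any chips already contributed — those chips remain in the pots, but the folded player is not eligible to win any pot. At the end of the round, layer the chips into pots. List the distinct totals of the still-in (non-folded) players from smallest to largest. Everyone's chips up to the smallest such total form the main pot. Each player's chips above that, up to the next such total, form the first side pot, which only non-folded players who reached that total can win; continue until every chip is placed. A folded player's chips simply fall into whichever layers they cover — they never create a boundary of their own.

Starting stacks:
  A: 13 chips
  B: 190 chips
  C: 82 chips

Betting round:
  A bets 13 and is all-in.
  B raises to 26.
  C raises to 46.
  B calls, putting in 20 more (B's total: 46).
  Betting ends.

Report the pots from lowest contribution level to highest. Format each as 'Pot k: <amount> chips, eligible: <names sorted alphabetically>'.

Contributions: A=13, B=46, C=46
Pot levels (distinct totals of non-folded players): 13, 46
Layer 1-13: 13 each from A, B, C = 13*3 = 39 chips; eligible A, B, C
Layer 14-46: 33 each from B, C = 33*2 = 66 chips; eligible B, C

Pot 1: 39 chips, eligible: A, B, C
Pot 2: 66 chips, eligible: B, C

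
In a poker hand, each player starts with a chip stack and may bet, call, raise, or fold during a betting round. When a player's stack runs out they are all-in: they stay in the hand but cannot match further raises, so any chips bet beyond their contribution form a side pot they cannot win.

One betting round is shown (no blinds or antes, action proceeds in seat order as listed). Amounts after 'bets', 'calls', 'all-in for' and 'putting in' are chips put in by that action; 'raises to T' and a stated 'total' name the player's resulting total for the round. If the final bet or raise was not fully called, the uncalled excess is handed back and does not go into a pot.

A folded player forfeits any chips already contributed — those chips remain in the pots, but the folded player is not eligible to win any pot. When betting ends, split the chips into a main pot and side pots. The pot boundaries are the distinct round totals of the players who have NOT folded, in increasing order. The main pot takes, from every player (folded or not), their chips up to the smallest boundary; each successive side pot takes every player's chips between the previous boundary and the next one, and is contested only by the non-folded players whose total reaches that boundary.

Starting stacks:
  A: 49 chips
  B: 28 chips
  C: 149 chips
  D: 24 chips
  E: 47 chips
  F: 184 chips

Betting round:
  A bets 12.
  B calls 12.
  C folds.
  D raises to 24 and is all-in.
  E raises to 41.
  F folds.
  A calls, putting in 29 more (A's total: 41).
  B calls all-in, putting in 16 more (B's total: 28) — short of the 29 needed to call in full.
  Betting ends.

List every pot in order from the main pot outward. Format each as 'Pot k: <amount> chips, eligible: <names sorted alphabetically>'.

Contributions: A=41, B=28, D=24, E=41
Folded: C, F
Pot levels (distinct totals of non-folded players): 24, 28, 41
Layer 1-24: 24 each from A, B, D, E = 24*4 = 96 chips; eligible A, B, D, E
Layer 25-28: 4 each from A, B, E = 4*3 = 12 chips; eligible A, B, E
Layer 29-41: 13 each from A, E = 13*2 = 26 chips; eligible A, E

Pot 1: 96 chips, eligible: A, B, D, E
Pot 2: 12 chips, eligible: A, B, E
Pot 3: 26 chips, eligible: A, E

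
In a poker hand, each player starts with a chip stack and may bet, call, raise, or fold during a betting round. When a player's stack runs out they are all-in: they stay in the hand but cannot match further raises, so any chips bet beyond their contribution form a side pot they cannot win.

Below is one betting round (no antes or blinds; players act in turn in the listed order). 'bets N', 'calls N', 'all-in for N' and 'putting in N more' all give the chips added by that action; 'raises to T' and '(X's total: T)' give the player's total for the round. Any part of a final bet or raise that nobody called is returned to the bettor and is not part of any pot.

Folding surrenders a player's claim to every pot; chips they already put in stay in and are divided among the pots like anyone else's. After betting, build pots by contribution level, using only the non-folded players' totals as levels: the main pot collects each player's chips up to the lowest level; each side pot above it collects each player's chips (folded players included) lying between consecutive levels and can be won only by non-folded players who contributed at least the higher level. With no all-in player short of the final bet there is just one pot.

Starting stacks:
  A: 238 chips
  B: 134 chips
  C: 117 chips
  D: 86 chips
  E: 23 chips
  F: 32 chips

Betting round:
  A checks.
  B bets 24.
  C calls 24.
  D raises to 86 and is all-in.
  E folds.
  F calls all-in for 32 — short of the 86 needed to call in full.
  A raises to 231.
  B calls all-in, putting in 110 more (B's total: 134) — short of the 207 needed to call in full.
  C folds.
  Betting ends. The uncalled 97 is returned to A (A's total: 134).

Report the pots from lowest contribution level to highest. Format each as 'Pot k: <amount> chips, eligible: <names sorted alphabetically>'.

Pot 1: 152 chips, eligible: A, B, D, F
Pot 2: 162 chips, eligible: A, B, D
Pot 3: 96 chips, eligible: A, B

Derivation:
Contributions (after 97 returned to A): A=134, B=134, C=24, D=86, F=32
Folded: C, E
Pot levels (distinct totals of non-folded players): 32, 86, 134
Layer 1-32: A 32 + B 32 + C 24 + D 32 + F 32 = 152 chips; eligible A, B, D, F
Layer 33-86: 54 each from A, B, D = 54*3 = 162 chips; eligible A, B, D
Layer 87-134: 48 each from A, B = 48*2 = 96 chips; eligible A, B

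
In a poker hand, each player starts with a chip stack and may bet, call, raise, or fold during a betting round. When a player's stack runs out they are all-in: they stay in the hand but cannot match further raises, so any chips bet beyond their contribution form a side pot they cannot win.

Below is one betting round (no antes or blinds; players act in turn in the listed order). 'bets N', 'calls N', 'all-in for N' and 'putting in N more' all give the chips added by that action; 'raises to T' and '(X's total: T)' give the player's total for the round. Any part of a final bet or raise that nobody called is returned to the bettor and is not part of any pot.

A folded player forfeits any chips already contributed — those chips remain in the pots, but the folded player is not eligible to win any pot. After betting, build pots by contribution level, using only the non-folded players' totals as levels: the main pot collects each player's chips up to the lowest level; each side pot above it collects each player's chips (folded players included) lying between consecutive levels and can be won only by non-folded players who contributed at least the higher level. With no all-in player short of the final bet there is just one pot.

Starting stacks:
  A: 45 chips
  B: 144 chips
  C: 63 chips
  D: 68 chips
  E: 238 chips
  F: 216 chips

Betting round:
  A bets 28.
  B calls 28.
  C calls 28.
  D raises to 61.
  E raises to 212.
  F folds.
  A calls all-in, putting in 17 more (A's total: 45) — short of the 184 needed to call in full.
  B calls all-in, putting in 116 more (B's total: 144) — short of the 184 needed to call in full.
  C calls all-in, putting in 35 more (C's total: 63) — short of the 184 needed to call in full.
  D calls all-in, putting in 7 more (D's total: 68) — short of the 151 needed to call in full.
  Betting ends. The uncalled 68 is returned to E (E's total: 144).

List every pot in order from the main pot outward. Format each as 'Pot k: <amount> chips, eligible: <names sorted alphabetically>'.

Pot 1: 225 chips, eligible: A, B, C, D, E
Pot 2: 72 chips, eligible: B, C, D, E
Pot 3: 15 chips, eligible: B, D, E
Pot 4: 152 chips, eligible: B, E

Derivation:
Contributions (after 68 returned to E): A=45, B=144, C=63, D=68, E=144
Folded: F
Pot levels (distinct totals of non-folded players): 45, 63, 68, 144
Layer 1-45: 45 each from A, B, C, D, E = 45*5 = 225 chips; eligible A, B, C, D, E
Layer 46-63: 18 each from B, C, D, E = 18*4 = 72 chips; eligible B, C, D, E
Layer 64-68: 5 each from B, D, E = 5*3 = 15 chips; eligible B, D, E
Layer 69-144: 76 each from B, E = 76*2 = 152 chips; eligible B, E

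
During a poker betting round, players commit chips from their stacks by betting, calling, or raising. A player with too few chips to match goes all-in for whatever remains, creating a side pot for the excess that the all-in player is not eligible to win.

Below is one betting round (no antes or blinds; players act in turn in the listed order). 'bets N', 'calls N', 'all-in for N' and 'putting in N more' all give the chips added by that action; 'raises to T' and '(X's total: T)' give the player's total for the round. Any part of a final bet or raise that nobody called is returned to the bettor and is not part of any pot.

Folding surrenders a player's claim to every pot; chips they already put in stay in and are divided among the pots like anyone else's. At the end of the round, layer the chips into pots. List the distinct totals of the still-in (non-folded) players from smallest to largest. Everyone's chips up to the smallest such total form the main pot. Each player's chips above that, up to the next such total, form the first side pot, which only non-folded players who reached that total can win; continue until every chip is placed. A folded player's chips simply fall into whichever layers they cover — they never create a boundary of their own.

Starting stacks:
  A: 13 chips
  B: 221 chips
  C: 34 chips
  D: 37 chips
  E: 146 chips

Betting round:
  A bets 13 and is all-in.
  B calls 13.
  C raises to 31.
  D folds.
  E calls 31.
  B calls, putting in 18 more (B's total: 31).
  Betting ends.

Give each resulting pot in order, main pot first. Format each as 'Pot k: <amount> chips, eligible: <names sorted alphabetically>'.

Contributions: A=13, B=31, C=31, E=31
Folded: D
Pot levels (distinct totals of non-folded players): 13, 31
Layer 1-13: 13 each from A, B, C, E = 13*4 = 52 chips; eligible A, B, C, E
Layer 14-31: 18 each from B, C, E = 18*3 = 54 chips; eligible B, C, E

Pot 1: 52 chips, eligible: A, B, C, E
Pot 2: 54 chips, eligible: B, C, E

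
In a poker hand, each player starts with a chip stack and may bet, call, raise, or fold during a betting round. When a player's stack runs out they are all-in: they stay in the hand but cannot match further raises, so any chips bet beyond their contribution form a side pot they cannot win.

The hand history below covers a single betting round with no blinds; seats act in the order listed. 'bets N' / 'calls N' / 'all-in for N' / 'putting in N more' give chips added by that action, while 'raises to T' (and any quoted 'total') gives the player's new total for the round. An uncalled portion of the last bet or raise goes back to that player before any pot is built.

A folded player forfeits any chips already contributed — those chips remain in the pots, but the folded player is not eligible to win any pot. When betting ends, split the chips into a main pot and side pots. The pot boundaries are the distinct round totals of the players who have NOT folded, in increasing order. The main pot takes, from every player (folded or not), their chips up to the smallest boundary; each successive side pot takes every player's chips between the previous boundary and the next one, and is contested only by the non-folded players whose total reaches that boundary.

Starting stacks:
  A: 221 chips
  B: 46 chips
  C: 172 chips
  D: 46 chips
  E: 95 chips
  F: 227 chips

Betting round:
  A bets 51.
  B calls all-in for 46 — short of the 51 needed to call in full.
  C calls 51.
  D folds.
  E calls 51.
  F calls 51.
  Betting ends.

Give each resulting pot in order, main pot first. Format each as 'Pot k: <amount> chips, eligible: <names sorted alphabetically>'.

Contributions: A=51, B=46, C=51, E=51, F=51
Folded: D
Pot levels (distinct totals of non-folded players): 46, 51
Layer 1-46: 46 each from A, B, C, E, F = 46*5 = 230 chips; eligible A, B, C, E, F
Layer 47-51: 5 each from A, C, E, F = 5*4 = 20 chips; eligible A, C, E, F

Pot 1: 230 chips, eligible: A, B, C, E, F
Pot 2: 20 chips, eligible: A, C, E, F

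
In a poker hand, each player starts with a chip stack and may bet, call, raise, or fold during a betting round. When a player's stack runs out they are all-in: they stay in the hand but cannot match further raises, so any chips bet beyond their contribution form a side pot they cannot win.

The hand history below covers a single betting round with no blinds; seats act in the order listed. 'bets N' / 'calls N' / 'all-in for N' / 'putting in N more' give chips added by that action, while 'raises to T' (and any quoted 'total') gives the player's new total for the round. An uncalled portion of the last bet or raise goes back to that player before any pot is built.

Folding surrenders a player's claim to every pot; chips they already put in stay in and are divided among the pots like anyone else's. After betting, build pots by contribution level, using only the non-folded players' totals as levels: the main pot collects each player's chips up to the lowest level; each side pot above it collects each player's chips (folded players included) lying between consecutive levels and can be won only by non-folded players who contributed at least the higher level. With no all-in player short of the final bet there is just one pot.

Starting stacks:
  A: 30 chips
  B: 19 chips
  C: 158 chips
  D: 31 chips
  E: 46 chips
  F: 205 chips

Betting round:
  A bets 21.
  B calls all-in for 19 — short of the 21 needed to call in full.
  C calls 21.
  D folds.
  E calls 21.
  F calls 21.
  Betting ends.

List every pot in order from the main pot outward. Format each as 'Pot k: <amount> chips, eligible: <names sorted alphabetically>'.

Contributions: A=21, B=19, C=21, E=21, F=21
Folded: D
Pot levels (distinct totals of non-folded players): 19, 21
Layer 1-19: 19 each from A, B, C, E, F = 19*5 = 95 chips; eligible A, B, C, E, F
Layer 20-21: 2 each from A, C, E, F = 2*4 = 8 chips; eligible A, C, E, F

Pot 1: 95 chips, eligible: A, B, C, E, F
Pot 2: 8 chips, eligible: A, C, E, F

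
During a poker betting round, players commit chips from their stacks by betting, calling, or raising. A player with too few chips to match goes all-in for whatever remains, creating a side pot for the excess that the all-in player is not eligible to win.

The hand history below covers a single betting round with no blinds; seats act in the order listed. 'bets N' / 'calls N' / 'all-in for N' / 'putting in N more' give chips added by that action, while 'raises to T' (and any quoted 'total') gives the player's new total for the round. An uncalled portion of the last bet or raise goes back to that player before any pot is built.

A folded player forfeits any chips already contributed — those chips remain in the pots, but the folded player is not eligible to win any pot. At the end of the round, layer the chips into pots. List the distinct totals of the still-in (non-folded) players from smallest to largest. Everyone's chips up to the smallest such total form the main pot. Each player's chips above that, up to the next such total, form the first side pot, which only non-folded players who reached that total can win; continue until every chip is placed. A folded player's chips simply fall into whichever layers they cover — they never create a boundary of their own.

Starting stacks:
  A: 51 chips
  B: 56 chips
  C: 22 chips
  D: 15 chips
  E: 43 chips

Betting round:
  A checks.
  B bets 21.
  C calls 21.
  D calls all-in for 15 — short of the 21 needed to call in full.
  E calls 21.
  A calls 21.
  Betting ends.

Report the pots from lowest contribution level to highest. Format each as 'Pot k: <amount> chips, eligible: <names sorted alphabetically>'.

Pot 1: 75 chips, eligible: A, B, C, D, E
Pot 2: 24 chips, eligible: A, B, C, E

Derivation:
Contributions: A=21, B=21, C=21, D=15, E=21
Pot levels (distinct totals of non-folded players): 15, 21
Layer 1-15: 15 each from A, B, C, D, E = 15*5 = 75 chips; eligible A, B, C, D, E
Layer 16-21: 6 each from A, B, C, E = 6*4 = 24 chips; eligible A, B, C, E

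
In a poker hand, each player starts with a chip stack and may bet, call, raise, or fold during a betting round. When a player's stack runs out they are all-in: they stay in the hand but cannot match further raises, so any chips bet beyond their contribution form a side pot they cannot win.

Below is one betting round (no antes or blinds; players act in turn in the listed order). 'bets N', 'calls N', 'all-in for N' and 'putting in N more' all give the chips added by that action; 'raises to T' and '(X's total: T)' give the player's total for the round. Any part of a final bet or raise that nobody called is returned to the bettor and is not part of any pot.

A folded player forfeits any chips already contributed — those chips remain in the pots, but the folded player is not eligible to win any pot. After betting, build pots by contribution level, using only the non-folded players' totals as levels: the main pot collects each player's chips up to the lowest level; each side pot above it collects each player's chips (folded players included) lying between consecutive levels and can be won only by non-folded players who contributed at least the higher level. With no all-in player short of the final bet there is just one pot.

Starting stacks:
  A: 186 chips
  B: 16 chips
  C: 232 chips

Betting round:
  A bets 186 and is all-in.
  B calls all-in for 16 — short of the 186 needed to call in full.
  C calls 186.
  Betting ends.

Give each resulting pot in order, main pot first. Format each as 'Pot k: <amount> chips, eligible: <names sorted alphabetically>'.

Pot 1: 48 chips, eligible: A, B, C
Pot 2: 340 chips, eligible: A, C

Derivation:
Contributions: A=186, B=16, C=186
Pot levels (distinct totals of non-folded players): 16, 186
Layer 1-16: 16 each from A, B, C = 16*3 = 48 chips; eligible A, B, C
Layer 17-186: 170 each from A, C = 170*2 = 340 chips; eligible A, C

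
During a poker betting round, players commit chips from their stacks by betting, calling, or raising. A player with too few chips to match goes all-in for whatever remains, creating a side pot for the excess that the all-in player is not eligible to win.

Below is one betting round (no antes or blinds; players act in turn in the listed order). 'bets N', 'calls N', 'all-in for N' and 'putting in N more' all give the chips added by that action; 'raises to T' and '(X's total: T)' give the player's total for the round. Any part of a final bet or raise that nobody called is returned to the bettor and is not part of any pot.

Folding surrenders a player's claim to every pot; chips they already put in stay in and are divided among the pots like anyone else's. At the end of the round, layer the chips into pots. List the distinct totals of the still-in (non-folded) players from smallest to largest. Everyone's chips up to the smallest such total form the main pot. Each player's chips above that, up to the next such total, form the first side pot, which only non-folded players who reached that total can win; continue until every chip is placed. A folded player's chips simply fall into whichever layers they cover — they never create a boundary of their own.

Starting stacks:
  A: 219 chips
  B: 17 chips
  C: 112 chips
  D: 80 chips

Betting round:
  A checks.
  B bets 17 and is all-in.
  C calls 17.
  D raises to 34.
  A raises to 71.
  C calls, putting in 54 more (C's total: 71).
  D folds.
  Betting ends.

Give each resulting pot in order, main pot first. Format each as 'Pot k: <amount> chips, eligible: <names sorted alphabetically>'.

Pot 1: 68 chips, eligible: A, B, C
Pot 2: 125 chips, eligible: A, C

Derivation:
Contributions: A=71, B=17, C=71, D=34
Folded: D
Pot levels (distinct totals of non-folded players): 17, 71
Layer 1-17: 17 each from A, B, C, D = 17*4 = 68 chips; eligible A, B, C
Layer 18-71: A 54 + C 54 + D 17 = 125 chips; eligible A, C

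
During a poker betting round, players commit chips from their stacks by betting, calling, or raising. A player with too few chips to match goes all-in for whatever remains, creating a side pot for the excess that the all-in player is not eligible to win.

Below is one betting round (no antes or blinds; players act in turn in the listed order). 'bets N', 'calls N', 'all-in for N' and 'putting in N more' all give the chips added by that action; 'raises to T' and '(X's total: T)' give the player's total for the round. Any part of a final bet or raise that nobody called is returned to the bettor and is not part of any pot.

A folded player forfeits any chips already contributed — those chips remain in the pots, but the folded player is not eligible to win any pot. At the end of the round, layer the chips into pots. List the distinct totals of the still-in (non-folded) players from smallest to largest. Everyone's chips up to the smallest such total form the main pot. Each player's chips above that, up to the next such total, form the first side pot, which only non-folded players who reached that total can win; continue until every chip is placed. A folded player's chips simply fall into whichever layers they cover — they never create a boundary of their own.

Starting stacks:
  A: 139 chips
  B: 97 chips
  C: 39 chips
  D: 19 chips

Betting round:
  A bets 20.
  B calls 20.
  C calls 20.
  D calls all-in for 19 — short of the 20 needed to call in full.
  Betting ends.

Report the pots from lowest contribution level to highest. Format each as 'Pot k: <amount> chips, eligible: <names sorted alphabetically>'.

Pot 1: 76 chips, eligible: A, B, C, D
Pot 2: 3 chips, eligible: A, B, C

Derivation:
Contributions: A=20, B=20, C=20, D=19
Pot levels (distinct totals of non-folded players): 19, 20
Layer 1-19: 19 each from A, B, C, D = 19*4 = 76 chips; eligible A, B, C, D
Layer 20-20: 1 each from A, B, C = 1*3 = 3 chips; eligible A, B, C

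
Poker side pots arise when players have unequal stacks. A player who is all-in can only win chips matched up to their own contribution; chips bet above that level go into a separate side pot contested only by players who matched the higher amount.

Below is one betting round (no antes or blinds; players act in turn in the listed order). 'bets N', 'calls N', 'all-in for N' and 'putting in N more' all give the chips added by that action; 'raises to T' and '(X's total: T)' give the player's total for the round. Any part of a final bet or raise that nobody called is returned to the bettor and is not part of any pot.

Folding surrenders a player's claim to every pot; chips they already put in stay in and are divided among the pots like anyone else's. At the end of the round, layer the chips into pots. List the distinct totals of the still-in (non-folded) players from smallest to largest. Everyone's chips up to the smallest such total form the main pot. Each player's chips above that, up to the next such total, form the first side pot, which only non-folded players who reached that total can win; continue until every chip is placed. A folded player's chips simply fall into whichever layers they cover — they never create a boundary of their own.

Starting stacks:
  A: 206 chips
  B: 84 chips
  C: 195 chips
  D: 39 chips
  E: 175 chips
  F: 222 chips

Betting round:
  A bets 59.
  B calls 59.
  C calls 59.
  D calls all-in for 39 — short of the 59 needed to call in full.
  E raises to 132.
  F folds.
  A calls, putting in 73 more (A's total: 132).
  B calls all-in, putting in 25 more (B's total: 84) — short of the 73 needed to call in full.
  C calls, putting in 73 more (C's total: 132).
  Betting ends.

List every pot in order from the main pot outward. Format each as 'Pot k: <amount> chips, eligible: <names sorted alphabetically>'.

Contributions: A=132, B=84, C=132, D=39, E=132
Folded: F
Pot levels (distinct totals of non-folded players): 39, 84, 132
Layer 1-39: 39 each from A, B, C, D, E = 39*5 = 195 chips; eligible A, B, C, D, E
Layer 40-84: 45 each from A, B, C, E = 45*4 = 180 chips; eligible A, B, C, E
Layer 85-132: 48 each from A, C, E = 48*3 = 144 chips; eligible A, C, E

Pot 1: 195 chips, eligible: A, B, C, D, E
Pot 2: 180 chips, eligible: A, B, C, E
Pot 3: 144 chips, eligible: A, C, E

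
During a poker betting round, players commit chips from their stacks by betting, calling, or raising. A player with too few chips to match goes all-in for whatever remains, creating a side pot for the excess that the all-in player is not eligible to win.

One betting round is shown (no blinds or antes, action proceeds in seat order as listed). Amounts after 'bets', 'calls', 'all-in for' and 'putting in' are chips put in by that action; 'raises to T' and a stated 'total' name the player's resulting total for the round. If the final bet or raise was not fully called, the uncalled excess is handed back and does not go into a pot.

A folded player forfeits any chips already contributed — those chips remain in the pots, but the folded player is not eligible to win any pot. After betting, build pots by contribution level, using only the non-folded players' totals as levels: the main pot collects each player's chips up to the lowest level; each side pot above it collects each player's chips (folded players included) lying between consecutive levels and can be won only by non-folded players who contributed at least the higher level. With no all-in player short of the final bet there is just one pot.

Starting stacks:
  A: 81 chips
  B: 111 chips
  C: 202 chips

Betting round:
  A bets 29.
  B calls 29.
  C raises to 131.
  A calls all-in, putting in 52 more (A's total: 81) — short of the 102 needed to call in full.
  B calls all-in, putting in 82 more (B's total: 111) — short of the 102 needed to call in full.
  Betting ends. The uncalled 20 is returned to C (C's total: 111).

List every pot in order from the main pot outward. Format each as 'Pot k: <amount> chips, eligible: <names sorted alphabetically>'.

Pot 1: 243 chips, eligible: A, B, C
Pot 2: 60 chips, eligible: B, C

Derivation:
Contributions (after 20 returned to C): A=81, B=111, C=111
Pot levels (distinct totals of non-folded players): 81, 111
Layer 1-81: 81 each from A, B, C = 81*3 = 243 chips; eligible A, B, C
Layer 82-111: 30 each from B, C = 30*2 = 60 chips; eligible B, C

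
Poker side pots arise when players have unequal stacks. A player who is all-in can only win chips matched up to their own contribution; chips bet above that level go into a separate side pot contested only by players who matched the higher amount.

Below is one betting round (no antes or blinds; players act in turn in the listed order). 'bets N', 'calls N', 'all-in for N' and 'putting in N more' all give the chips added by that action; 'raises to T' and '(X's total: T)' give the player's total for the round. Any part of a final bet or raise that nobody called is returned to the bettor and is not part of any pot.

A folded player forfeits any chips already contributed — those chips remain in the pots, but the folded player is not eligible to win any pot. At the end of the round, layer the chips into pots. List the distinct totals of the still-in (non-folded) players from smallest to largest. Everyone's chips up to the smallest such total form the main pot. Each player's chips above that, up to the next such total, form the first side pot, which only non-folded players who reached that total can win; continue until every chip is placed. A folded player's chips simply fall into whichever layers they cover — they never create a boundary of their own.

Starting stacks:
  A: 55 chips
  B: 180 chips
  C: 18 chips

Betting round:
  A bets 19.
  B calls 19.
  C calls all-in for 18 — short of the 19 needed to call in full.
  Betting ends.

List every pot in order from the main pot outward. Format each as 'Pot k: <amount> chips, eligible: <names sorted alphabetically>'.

Contributions: A=19, B=19, C=18
Pot levels (distinct totals of non-folded players): 18, 19
Layer 1-18: 18 each from A, B, C = 18*3 = 54 chips; eligible A, B, C
Layer 19-19: 1 each from A, B = 1*2 = 2 chips; eligible A, B

Pot 1: 54 chips, eligible: A, B, C
Pot 2: 2 chips, eligible: A, B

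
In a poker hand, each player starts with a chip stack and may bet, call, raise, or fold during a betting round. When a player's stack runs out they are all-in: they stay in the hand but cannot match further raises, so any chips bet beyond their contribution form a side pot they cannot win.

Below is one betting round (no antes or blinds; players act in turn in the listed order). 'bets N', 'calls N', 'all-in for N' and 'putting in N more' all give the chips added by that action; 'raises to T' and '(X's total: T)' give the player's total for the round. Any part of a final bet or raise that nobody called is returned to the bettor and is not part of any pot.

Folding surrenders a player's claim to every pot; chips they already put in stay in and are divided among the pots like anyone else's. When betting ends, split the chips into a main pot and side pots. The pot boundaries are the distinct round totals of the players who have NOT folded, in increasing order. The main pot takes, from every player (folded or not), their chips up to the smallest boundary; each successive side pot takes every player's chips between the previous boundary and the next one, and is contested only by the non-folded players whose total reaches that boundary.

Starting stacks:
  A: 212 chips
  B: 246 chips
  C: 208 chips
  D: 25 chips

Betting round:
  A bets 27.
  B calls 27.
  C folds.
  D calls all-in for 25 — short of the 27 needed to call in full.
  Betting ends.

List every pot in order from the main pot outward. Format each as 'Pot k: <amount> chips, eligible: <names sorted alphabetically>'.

Pot 1: 75 chips, eligible: A, B, D
Pot 2: 4 chips, eligible: A, B

Derivation:
Contributions: A=27, B=27, D=25
Folded: C
Pot levels (distinct totals of non-folded players): 25, 27
Layer 1-25: 25 each from A, B, D = 25*3 = 75 chips; eligible A, B, D
Layer 26-27: 2 each from A, B = 2*2 = 4 chips; eligible A, B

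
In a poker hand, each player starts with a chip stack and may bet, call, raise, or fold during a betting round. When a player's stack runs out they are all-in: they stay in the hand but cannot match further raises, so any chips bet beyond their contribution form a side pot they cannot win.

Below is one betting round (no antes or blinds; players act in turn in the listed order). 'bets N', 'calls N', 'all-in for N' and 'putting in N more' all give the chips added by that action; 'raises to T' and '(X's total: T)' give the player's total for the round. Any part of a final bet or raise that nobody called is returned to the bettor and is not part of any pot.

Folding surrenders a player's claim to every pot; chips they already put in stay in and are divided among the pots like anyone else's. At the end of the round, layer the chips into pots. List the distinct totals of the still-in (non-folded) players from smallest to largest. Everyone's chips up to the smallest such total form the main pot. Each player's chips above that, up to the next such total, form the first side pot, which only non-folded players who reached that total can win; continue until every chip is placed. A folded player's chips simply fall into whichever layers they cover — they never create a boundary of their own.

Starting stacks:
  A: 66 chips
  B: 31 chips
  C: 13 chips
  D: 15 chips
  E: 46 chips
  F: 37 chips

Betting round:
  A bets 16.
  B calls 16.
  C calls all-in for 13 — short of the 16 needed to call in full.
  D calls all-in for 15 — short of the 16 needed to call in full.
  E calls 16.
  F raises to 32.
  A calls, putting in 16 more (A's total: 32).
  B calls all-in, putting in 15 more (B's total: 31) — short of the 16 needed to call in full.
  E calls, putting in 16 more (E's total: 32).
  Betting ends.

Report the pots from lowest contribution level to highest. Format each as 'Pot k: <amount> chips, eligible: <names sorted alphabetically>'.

Contributions: A=32, B=31, C=13, D=15, E=32, F=32
Pot levels (distinct totals of non-folded players): 13, 15, 31, 32
Layer 1-13: 13 each from A, B, C, D, E, F = 13*6 = 78 chips; eligible A, B, C, D, E, F
Layer 14-15: 2 each from A, B, D, E, F = 2*5 = 10 chips; eligible A, B, D, E, F
Layer 16-31: 16 each from A, B, E, F = 16*4 = 64 chips; eligible A, B, E, F
Layer 32-32: 1 each from A, E, F = 1*3 = 3 chips; eligible A, E, F

Pot 1: 78 chips, eligible: A, B, C, D, E, F
Pot 2: 10 chips, eligible: A, B, D, E, F
Pot 3: 64 chips, eligible: A, B, E, F
Pot 4: 3 chips, eligible: A, E, F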